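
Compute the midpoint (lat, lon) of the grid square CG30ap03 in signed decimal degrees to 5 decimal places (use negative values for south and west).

-29.36042, -133.99583

Field C=2, G=6: +2·20° lon, +6·10° lat → SW at lon -140°, lat -30°.
Square 3, 0: +3·2° lon, +0·1° lat → SW at lon -134°, lat -30°.
Subsquare a=0, p=15: +0·0.0833333° lon, +15·0.0416667° lat → SW at lon -134°, lat -29.375°.
Extended square 0, 3: +0·0.00833333° lon, +3·0.00416667° lat → SW at lon -134°, lat -29.3625°.
Cell spans 0.00833333° lon × 0.00416667° lat. Centre is SW corner plus half of each.
latitude -29.36042, longitude -133.99583.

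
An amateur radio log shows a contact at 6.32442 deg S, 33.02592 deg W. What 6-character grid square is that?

HI33lq

Offset from 180°W / 90°S: lon 146.9741°, lat 83.6756°.
Field: lon ⌊146.9741/20⌋ = 7 → H; lat ⌊83.6756/10⌋ = 8 → I.
Square: lon ⌊6.9741/2⌋ = 3; lat ⌊3.6756/1⌋ = 3.
Subsquare: lon ⌊0.9741/0.0833333⌋ = 11 → l; lat ⌊0.6756/0.0416667⌋ = 16 → q.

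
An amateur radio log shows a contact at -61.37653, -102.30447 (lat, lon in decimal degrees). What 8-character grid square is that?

DC88uo39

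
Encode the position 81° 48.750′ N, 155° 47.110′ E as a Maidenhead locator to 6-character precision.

QR71vt

Add 180° to longitude and 90° to latitude: 335.7852, 171.8125.
Field: 335.7852/20 → 16 → Q, 171.8125/10 → 17 → R; chars QR.
Square: 15.7852/2 → 7, 1.8125/1 → 1; chars 71.
Subsquare: 1.7852/0.0833333 → 21 → v, 0.8125/0.0416667 → 19 → t; chars vt.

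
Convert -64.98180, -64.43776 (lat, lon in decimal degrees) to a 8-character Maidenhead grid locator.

Shift to the Maidenhead origin (180°W, 90°S): lon 115.56224, lat 25.01820.
Field (20°×10°, letters A–R): lon ⌊115.56224/20⌋ = 5 → F; lat ⌊25.01820/10⌋ = 2 → C.
Square (2°×1°, digits 0–9): lon ⌊15.56224/2⌋ = 7; lat ⌊5.01820/1⌋ = 5.
Subsquare (5′×2.5′, letters a–x): lon ⌊1.56224/0.0833333⌋ = 18 → s; lat ⌊0.01820/0.0416667⌋ = 0 → a.
Extended square (30″×15″, digits 0–9): lon ⌊0.06224/0.00833333⌋ = 7; lat ⌊0.01820/0.00416667⌋ = 4.

FC75sa74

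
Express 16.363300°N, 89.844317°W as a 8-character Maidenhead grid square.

EK56bi87

Shift to the Maidenhead origin (180°W, 90°S): lon 90.15568, lat 106.36330.
Field: lon ⌊90.15568/20⌋ = 4 → E; lat ⌊106.36330/10⌋ = 10 → K.
Square: lon ⌊10.15568/2⌋ = 5; lat ⌊6.36330/1⌋ = 6.
Subsquare: lon ⌊0.15568/0.0833333⌋ = 1 → b; lat ⌊0.36330/0.0416667⌋ = 8 → i.
Extended square: lon ⌊0.07235/0.00833333⌋ = 8; lat ⌊0.02997/0.00416667⌋ = 7.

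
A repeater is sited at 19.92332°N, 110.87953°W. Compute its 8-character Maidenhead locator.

DK49nw41

Add 180° to longitude and 90° to latitude: 69.12047, 109.92332.
Field: lon ⌊69.12047/20⌋ = 3 → D; lat ⌊109.92332/10⌋ = 10 → K.
Square: lon ⌊9.12047/2⌋ = 4; lat ⌊9.92332/1⌋ = 9.
Subsquare: lon ⌊1.12047/0.0833333⌋ = 13 → n; lat ⌊0.92332/0.0416667⌋ = 22 → w.
Extended square: lon ⌊0.03714/0.00833333⌋ = 4; lat ⌊0.00665/0.00416667⌋ = 1.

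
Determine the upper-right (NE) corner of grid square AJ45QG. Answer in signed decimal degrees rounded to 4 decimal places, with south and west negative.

5.2917, -170.5833

Field A=0, J=9: +0·20° lon, +9·10° lat → SW at lon -180°, lat 0°.
Square 4, 5: +4·2° lon, +5·1° lat → SW at lon -172°, lat 5°.
Subsquare q=16, g=6: +16·0.0833333° lon, +6·0.0416667° lat → SW at lon -170.667°, lat 5.25°.
Cell spans 0.0833333° lon × 0.0416667° lat. NE corner is SW corner plus one full cell.
latitude 5.2917, longitude -170.5833.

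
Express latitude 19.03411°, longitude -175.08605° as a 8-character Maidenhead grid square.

AK29ka98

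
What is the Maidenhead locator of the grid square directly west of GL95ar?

GL85xr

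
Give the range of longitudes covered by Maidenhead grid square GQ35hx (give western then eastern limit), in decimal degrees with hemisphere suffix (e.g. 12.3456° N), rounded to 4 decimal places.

53.4167° W, 53.3333° W

Field G=6, Q=16: +6·20° lon, +16·10° lat → SW at lon -60°, lat 70°.
Square 3, 5: +3·2° lon, +5·1° lat → SW at lon -54°, lat 75°.
Subsquare h=7, x=23: +7·0.0833333° lon, +23·0.0416667° lat → SW at lon -53.4167°, lat 75.9583°.
Cell spans 0.0833333° lon × 0.0416667° lat.
west 53.4167° W, east 53.3333° W.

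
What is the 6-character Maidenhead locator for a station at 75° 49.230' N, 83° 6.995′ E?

NQ15nt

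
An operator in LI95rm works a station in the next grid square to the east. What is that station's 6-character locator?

LI95sm

Longitude subsquare r = 17; +1 → 18 = s.
The latitude characters are unchanged.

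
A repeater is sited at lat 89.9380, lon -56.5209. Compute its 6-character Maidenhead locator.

Shift to the Maidenhead origin (180°W, 90°S): lon 123.4791, lat 179.9380.
Field: 123.4791/20 → 6 → G, 179.9380/10 → 17 → R; chars GR.
Square: 3.4791/2 → 1, 9.9380/1 → 9; chars 19.
Subsquare: 1.4791/0.0833333 → 17 → r, 0.9380/0.0416667 → 22 → w; chars rw.

GR19rw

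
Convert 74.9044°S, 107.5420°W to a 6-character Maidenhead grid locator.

DB65fc

Offset from 180°W / 90°S: lon 72.4580°, lat 15.0956°.
Field: 72.4580/20 → 3 → D, 15.0956/10 → 1 → B; chars DB.
Square: 12.4580/2 → 6, 5.0956/1 → 5; chars 65.
Subsquare: 0.4580/0.0833333 → 5 → f, 0.0956/0.0416667 → 2 → c; chars fc.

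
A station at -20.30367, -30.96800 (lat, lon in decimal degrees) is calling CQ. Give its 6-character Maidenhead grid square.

HG49mq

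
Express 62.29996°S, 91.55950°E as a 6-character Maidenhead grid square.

NC57sq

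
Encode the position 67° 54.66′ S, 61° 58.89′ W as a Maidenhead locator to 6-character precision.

Add 180° to longitude and 90° to latitude: 118.0185, 22.0890.
Field: 118.0185/20 → 5 → F, 22.0890/10 → 2 → C; chars FC.
Square: 18.0185/2 → 9, 2.0890/1 → 2; chars 92.
Subsquare: 0.0185/0.0833333 → 0 → a, 0.0890/0.0416667 → 2 → c; chars ac.

FC92ac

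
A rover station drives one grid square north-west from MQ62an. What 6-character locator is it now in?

MQ52xo

Longitude subsquare a = 0; −1 → -1, wraps to 23 = x, carry into square.
Longitude square 6; −1 → 5.
Latitude subsquare n = 13; +1 → 14 = o.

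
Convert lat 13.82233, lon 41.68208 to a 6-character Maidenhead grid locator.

Offset from 180°W / 90°S: lon 221.6821°, lat 103.8223°.
Field (20°×10°, letters A–R): lon ⌊221.6821/20⌋ = 11 → L; lat ⌊103.8223/10⌋ = 10 → K.
Square (2°×1°, digits 0–9): lon ⌊1.6821/2⌋ = 0; lat ⌊3.8223/1⌋ = 3.
Subsquare (5′×2.5′, letters a–x): lon ⌊1.6821/0.0833333⌋ = 20 → u; lat ⌊0.8223/0.0416667⌋ = 19 → t.

LK03ut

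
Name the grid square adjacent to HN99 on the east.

IN09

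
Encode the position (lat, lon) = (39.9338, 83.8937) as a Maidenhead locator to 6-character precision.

Shift to the Maidenhead origin (180°W, 90°S): lon 263.8937, lat 129.9338.
Field: 263.8937/20 → 13 → N, 129.9338/10 → 12 → M; chars NM.
Square: 3.8937/2 → 1, 9.9338/1 → 9; chars 19.
Subsquare: 1.8937/0.0833333 → 22 → w, 0.9338/0.0416667 → 22 → w; chars ww.

NM19ww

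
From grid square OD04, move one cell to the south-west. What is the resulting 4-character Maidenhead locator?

ND93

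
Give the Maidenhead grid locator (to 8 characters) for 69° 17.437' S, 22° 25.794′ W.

Add 180° to longitude and 90° to latitude: 157.57010, 20.70938.
Field: 157.57010/20 → 7 → H, 20.70938/10 → 2 → C; chars HC.
Square: 17.57010/2 → 8, 0.70938/1 → 0; chars 80.
Subsquare: 1.57010/0.0833333 → 18 → s, 0.70938/0.0416667 → 17 → r; chars sr.
Extended square: 0.07010/0.00833333 → 8, 0.00105/0.00416667 → 0; chars 80.

HC80sr80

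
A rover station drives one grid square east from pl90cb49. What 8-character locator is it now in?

Longitude extended square 4; +1 → 5.
The latitude characters are unchanged.

PL90cb59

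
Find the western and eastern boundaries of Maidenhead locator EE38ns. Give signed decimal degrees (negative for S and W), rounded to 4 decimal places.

-92.9167, -92.8333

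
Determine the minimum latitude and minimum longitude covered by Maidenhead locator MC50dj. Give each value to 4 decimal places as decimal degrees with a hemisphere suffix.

69.6250° S, 70.2500° E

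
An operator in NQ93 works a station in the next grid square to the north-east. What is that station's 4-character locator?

OQ04

Longitude square 9; +1 → 10, wraps to 0, carry into field.
Longitude field N = 13; +1 → 14 = O.
Latitude square 3; +1 → 4.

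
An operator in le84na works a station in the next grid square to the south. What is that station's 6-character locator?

LE83nx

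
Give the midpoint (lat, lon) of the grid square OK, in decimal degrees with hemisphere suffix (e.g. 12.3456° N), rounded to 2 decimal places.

15.00° N, 110.00° E

Field O=14, K=10: +14·20° lon, +10·10° lat → SW at lon 100°, lat 10°.
Cell spans 20° lon × 10° lat. Centre is SW corner plus half of each.
latitude 15.00° N, longitude 110.00° E.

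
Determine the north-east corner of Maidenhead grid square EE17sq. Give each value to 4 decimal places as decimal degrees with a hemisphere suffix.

42.2917° S, 96.4167° W

Field E=4, E=4: +4·20° lon, +4·10° lat → SW at lon -100°, lat -50°.
Square 1, 7: +1·2° lon, +7·1° lat → SW at lon -98°, lat -43°.
Subsquare s=18, q=16: +18·0.0833333° lon, +16·0.0416667° lat → SW at lon -96.5°, lat -42.3333°.
Cell spans 0.0833333° lon × 0.0416667° lat. NE corner is SW corner plus one full cell.
latitude 42.2917° S, longitude 96.4167° W.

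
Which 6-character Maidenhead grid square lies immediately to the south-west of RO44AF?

Longitude subsquare a = 0; −1 → -1, wraps to 23 = x, carry into square.
Longitude square 4; −1 → 3.
Latitude subsquare f = 5; −1 → 4 = e.

RO34xe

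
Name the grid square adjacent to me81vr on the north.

Latitude subsquare r = 17; +1 → 18 = s.
The longitude characters are unchanged.

ME81vs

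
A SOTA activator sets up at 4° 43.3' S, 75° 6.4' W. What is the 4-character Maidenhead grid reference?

FI25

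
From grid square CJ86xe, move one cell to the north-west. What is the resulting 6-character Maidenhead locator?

CJ86wf

Longitude subsquare x = 23; −1 → 22 = w.
Latitude subsquare e = 4; +1 → 5 = f.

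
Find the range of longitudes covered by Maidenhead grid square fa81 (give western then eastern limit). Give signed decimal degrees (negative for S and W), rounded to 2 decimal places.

-64.00, -62.00

Field F=5, A=0: +5·20° lon, +0·10° lat → SW at lon -80°, lat -90°.
Square 8, 1: +8·2° lon, +1·1° lat → SW at lon -64°, lat -89°.
Cell spans 2° lon × 1° lat.
west -64.00, east -62.00.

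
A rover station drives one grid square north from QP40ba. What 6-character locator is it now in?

QP40bb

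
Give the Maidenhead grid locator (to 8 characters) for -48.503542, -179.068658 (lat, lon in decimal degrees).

Offset from 180°W / 90°S: lon 0.93134°, lat 41.49646°.
Field: 0.93134/20 → 0 → A, 41.49646/10 → 4 → E; chars AE.
Square: 0.93134/2 → 0, 1.49646/1 → 1; chars 01.
Subsquare: 0.93134/0.0833333 → 11 → l, 0.49646/0.0416667 → 11 → l; chars ll.
Extended square: 0.01468/0.00833333 → 1, 0.03812/0.00416667 → 9; chars 19.

AE01ll19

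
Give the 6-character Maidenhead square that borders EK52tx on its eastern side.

Longitude subsquare t = 19; +1 → 20 = u.
The latitude characters are unchanged.

EK52ux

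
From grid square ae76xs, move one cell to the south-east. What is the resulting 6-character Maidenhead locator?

Longitude subsquare x = 23; +1 → 24, wraps to 0 = a, carry into square.
Longitude square 7; +1 → 8.
Latitude subsquare s = 18; −1 → 17 = r.

AE86ar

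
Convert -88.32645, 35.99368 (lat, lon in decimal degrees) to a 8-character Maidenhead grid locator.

KA71xq91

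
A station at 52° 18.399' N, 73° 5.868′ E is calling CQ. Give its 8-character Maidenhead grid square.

MO62nh13

Offset from 180°W / 90°S: lon 253.09780°, lat 142.30665°.
Field: 253.09780/20 → 12 → M, 142.30665/10 → 14 → O; chars MO.
Square: 13.09780/2 → 6, 2.30665/1 → 2; chars 62.
Subsquare: 1.09780/0.0833333 → 13 → n, 0.30665/0.0416667 → 7 → h; chars nh.
Extended square: 0.01447/0.00833333 → 1, 0.01498/0.00416667 → 3; chars 13.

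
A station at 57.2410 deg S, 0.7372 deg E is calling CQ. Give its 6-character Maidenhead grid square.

JD02is

Shift to the Maidenhead origin (180°W, 90°S): lon 180.7372, lat 32.7590.
Field: lon ⌊180.7372/20⌋ = 9 → J; lat ⌊32.7590/10⌋ = 3 → D.
Square: lon ⌊0.7372/2⌋ = 0; lat ⌊2.7590/1⌋ = 2.
Subsquare: lon ⌊0.7372/0.0833333⌋ = 8 → i; lat ⌊0.7590/0.0416667⌋ = 18 → s.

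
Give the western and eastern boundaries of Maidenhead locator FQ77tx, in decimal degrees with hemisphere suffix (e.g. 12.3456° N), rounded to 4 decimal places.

Field F=5, Q=16: +5·20° lon, +16·10° lat → SW at lon -80°, lat 70°.
Square 7, 7: +7·2° lon, +7·1° lat → SW at lon -66°, lat 77°.
Subsquare t=19, x=23: +19·0.0833333° lon, +23·0.0416667° lat → SW at lon -64.4167°, lat 77.9583°.
Cell spans 0.0833333° lon × 0.0416667° lat.
west 64.4167° W, east 64.3333° W.

64.4167° W, 64.3333° W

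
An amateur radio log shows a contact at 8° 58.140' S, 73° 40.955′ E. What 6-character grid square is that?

MI61ua

Shift to the Maidenhead origin (180°W, 90°S): lon 253.6826, lat 81.0310.
Field: lon ⌊253.6826/20⌋ = 12 → M; lat ⌊81.0310/10⌋ = 8 → I.
Square: lon ⌊13.6826/2⌋ = 6; lat ⌊1.0310/1⌋ = 1.
Subsquare: lon ⌊1.6826/0.0833333⌋ = 20 → u; lat ⌊0.0310/0.0416667⌋ = 0 → a.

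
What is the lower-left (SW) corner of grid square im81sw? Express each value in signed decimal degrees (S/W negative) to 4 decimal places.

Field I=8, M=12: +8·20° lon, +12·10° lat → SW at lon -20°, lat 30°.
Square 8, 1: +8·2° lon, +1·1° lat → SW at lon -4°, lat 31°.
Subsquare s=18, w=22: +18·0.0833333° lon, +22·0.0416667° lat → SW at lon -2.5°, lat 31.9167°.
latitude 31.9167, longitude -2.5000.

31.9167, -2.5000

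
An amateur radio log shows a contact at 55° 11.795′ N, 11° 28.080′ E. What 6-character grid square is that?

Offset from 180°W / 90°S: lon 191.4680°, lat 145.1966°.
Field: 191.4680/20 → 9 → J, 145.1966/10 → 14 → O; chars JO.
Square: 11.4680/2 → 5, 5.1966/1 → 5; chars 55.
Subsquare: 1.4680/0.0833333 → 17 → r, 0.1966/0.0416667 → 4 → e; chars re.

JO55re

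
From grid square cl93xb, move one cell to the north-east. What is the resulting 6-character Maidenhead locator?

Longitude subsquare x = 23; +1 → 24, wraps to 0 = a, carry into square.
Longitude square 9; +1 → 10, wraps to 0, carry into field.
Longitude field C = 2; +1 → 3 = D.
Latitude subsquare b = 1; +1 → 2 = c.

DL03ac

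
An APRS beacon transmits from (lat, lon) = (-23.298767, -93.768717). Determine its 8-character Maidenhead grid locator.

Shift to the Maidenhead origin (180°W, 90°S): lon 86.23128, lat 66.70123.
Field (20°×10°, letters A–R): 86.23128/20 → 4 → E, 66.70123/10 → 6 → G; chars EG.
Square (2°×1°, digits 0–9): 6.23128/2 → 3, 6.70123/1 → 6; chars 36.
Subsquare (5′×2.5′, letters a–x): 0.23128/0.0833333 → 2 → c, 0.70123/0.0416667 → 16 → q; chars cq.
Extended square (30″×15″, digits 0–9): 0.06462/0.00833333 → 7, 0.03457/0.00416667 → 8; chars 78.

EG36cq78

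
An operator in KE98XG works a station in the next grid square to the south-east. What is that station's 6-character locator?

LE08af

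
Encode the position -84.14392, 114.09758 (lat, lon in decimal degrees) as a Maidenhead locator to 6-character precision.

Add 180° to longitude and 90° to latitude: 294.0976, 5.8561.
Field: lon ⌊294.0976/20⌋ = 14 → O; lat ⌊5.8561/10⌋ = 0 → A.
Square: lon ⌊14.0976/2⌋ = 7; lat ⌊5.8561/1⌋ = 5.
Subsquare: lon ⌊0.0976/0.0833333⌋ = 1 → b; lat ⌊0.8561/0.0416667⌋ = 20 → u.

OA75bu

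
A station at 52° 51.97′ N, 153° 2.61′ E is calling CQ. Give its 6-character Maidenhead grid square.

Shift to the Maidenhead origin (180°W, 90°S): lon 333.0435, lat 142.8662.
Field: lon ⌊333.0435/20⌋ = 16 → Q; lat ⌊142.8662/10⌋ = 14 → O.
Square: lon ⌊13.0435/2⌋ = 6; lat ⌊2.8662/1⌋ = 2.
Subsquare: lon ⌊1.0435/0.0833333⌋ = 12 → m; lat ⌊0.8662/0.0416667⌋ = 20 → u.

QO62mu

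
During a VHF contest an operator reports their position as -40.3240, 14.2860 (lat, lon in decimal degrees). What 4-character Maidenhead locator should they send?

Offset from 180°W / 90°S: lon 194.29°, lat 49.68°.
Field: 194.29/20 → 9 → J, 49.68/10 → 4 → E; chars JE.
Square: 14.29/2 → 7, 9.68/1 → 9; chars 79.

JE79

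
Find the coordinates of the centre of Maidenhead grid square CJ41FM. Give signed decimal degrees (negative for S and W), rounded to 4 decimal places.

1.5208, -131.5417

Field C=2, J=9: +2·20° lon, +9·10° lat → SW at lon -140°, lat 0°.
Square 4, 1: +4·2° lon, +1·1° lat → SW at lon -132°, lat 1°.
Subsquare f=5, m=12: +5·0.0833333° lon, +12·0.0416667° lat → SW at lon -131.583°, lat 1.5°.
Cell spans 0.0833333° lon × 0.0416667° lat. Centre is SW corner plus half of each.
latitude 1.5208, longitude -131.5417.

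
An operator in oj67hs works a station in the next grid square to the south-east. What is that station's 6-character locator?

OJ67ir

Longitude subsquare h = 7; +1 → 8 = i.
Latitude subsquare s = 18; −1 → 17 = r.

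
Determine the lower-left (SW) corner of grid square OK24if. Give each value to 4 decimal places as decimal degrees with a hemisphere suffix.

14.2083° N, 104.6667° E

Field O=14, K=10: +14·20° lon, +10·10° lat → SW at lon 100°, lat 10°.
Square 2, 4: +2·2° lon, +4·1° lat → SW at lon 104°, lat 14°.
Subsquare i=8, f=5: +8·0.0833333° lon, +5·0.0416667° lat → SW at lon 104.667°, lat 14.2083°.
latitude 14.2083° N, longitude 104.6667° E.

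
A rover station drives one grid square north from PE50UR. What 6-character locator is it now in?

PE50us

Latitude subsquare r = 17; +1 → 18 = s.
The longitude characters are unchanged.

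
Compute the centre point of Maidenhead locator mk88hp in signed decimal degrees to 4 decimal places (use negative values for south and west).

18.6458, 76.6250

Field M=12, K=10: +12·20° lon, +10·10° lat → SW at lon 60°, lat 10°.
Square 8, 8: +8·2° lon, +8·1° lat → SW at lon 76°, lat 18°.
Subsquare h=7, p=15: +7·0.0833333° lon, +15·0.0416667° lat → SW at lon 76.5833°, lat 18.625°.
Cell spans 0.0833333° lon × 0.0416667° lat. Centre is SW corner plus half of each.
latitude 18.6458, longitude 76.6250.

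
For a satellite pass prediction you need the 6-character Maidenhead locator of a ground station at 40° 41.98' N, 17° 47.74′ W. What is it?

Add 180° to longitude and 90° to latitude: 162.2043, 130.6997.
Field: lon ⌊162.2043/20⌋ = 8 → I; lat ⌊130.6997/10⌋ = 13 → N.
Square: lon ⌊2.2043/2⌋ = 1; lat ⌊0.6997/1⌋ = 0.
Subsquare: lon ⌊0.2043/0.0833333⌋ = 2 → c; lat ⌊0.6997/0.0416667⌋ = 16 → q.

IN10cq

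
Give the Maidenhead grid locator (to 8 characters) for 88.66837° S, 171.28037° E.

RA51ph39

Shift to the Maidenhead origin (180°W, 90°S): lon 351.28037, lat 1.33163.
Field: lon ⌊351.28037/20⌋ = 17 → R; lat ⌊1.33163/10⌋ = 0 → A.
Square: lon ⌊11.28037/2⌋ = 5; lat ⌊1.33163/1⌋ = 1.
Subsquare: lon ⌊1.28037/0.0833333⌋ = 15 → p; lat ⌊0.33163/0.0416667⌋ = 7 → h.
Extended square: lon ⌊0.03037/0.00833333⌋ = 3; lat ⌊0.03996/0.00416667⌋ = 9.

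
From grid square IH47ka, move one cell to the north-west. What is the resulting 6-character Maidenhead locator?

IH47jb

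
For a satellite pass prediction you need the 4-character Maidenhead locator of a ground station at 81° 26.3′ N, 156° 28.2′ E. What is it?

QR81

Add 180° to longitude and 90° to latitude: 336.47, 171.44.
Field: 336.47/20 → 16 → Q, 171.44/10 → 17 → R; chars QR.
Square: 16.47/2 → 8, 1.44/1 → 1; chars 81.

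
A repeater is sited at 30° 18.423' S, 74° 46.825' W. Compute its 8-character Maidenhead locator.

FF29oq66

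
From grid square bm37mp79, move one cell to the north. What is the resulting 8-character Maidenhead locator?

Latitude extended square 9; +1 → 10, wraps to 0, carry into subsquare.
Latitude subsquare p = 15; +1 → 16 = q.
The longitude characters are unchanged.

BM37mq70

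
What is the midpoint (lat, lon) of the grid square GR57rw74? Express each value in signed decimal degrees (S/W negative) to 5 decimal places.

Field G=6, R=17: +6·20° lon, +17·10° lat → SW at lon -60°, lat 80°.
Square 5, 7: +5·2° lon, +7·1° lat → SW at lon -50°, lat 87°.
Subsquare r=17, w=22: +17·0.0833333° lon, +22·0.0416667° lat → SW at lon -48.5833°, lat 87.9167°.
Extended square 7, 4: +7·0.00833333° lon, +4·0.00416667° lat → SW at lon -48.525°, lat 87.9333°.
Cell spans 0.00833333° lon × 0.00416667° lat. Centre is SW corner plus half of each.
latitude 87.93542, longitude -48.52083.

87.93542, -48.52083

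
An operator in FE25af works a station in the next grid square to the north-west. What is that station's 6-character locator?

Longitude subsquare a = 0; −1 → -1, wraps to 23 = x, carry into square.
Longitude square 2; −1 → 1.
Latitude subsquare f = 5; +1 → 6 = g.

FE15xg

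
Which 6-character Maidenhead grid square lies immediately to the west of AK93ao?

Longitude subsquare a = 0; −1 → -1, wraps to 23 = x, carry into square.
Longitude square 9; −1 → 8.
The latitude characters are unchanged.

AK83xo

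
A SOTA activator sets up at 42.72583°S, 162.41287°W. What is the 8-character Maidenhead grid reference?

Add 180° to longitude and 90° to latitude: 17.58713, 47.27417.
Field: 17.58713/20 → 0 → A, 47.27417/10 → 4 → E; chars AE.
Square: 17.58713/2 → 8, 7.27417/1 → 7; chars 87.
Subsquare: 1.58713/0.0833333 → 19 → t, 0.27417/0.0416667 → 6 → g; chars tg.
Extended square: 0.00380/0.00833333 → 0, 0.02417/0.00416667 → 5; chars 05.

AE87tg05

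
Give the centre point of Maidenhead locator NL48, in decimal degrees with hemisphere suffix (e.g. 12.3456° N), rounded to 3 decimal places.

28.500° N, 89.000° E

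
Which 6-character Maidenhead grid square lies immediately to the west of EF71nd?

EF71md

Longitude subsquare n = 13; −1 → 12 = m.
The latitude characters are unchanged.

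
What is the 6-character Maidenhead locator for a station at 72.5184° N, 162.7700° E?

Offset from 180°W / 90°S: lon 342.7700°, lat 162.5184°.
Field (20°×10°, letters A–R): 342.7700/20 → 17 → R, 162.5184/10 → 16 → Q; chars RQ.
Square (2°×1°, digits 0–9): 2.7700/2 → 1, 2.5184/1 → 2; chars 12.
Subsquare (5′×2.5′, letters a–x): 0.7700/0.0833333 → 9 → j, 0.5184/0.0416667 → 12 → m; chars jm.

RQ12jm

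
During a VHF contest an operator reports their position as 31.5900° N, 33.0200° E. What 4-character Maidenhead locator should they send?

KM61

Shift to the Maidenhead origin (180°W, 90°S): lon 213.02, lat 121.59.
Field (20°×10°, letters A–R): 213.02/20 → 10 → K, 121.59/10 → 12 → M; chars KM.
Square (2°×1°, digits 0–9): 13.02/2 → 6, 1.59/1 → 1; chars 61.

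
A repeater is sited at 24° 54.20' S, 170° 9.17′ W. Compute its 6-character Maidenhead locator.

AG45wc

Shift to the Maidenhead origin (180°W, 90°S): lon 9.8472, lat 65.0967.
Field: 9.8472/20 → 0 → A, 65.0967/10 → 6 → G; chars AG.
Square: 9.8472/2 → 4, 5.0967/1 → 5; chars 45.
Subsquare: 1.8472/0.0833333 → 22 → w, 0.0967/0.0416667 → 2 → c; chars wc.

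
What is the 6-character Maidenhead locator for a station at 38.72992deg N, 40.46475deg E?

Offset from 180°W / 90°S: lon 220.4648°, lat 128.7299°.
Field: lon ⌊220.4648/20⌋ = 11 → L; lat ⌊128.7299/10⌋ = 12 → M.
Square: lon ⌊0.4648/2⌋ = 0; lat ⌊8.7299/1⌋ = 8.
Subsquare: lon ⌊0.4648/0.0833333⌋ = 5 → f; lat ⌊0.7299/0.0416667⌋ = 17 → r.

LM08fr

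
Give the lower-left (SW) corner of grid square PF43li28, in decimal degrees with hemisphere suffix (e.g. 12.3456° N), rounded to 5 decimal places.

36.63333° S, 128.93333° E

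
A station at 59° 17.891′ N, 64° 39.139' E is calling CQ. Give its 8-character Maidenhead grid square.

Shift to the Maidenhead origin (180°W, 90°S): lon 244.65232, lat 149.29818.
Field: 244.65232/20 → 12 → M, 149.29818/10 → 14 → O; chars MO.
Square: 4.65232/2 → 2, 9.29818/1 → 9; chars 29.
Subsquare: 0.65232/0.0833333 → 7 → h, 0.29818/0.0416667 → 7 → h; chars hh.
Extended square: 0.06898/0.00833333 → 8, 0.00652/0.00416667 → 1; chars 81.

MO29hh81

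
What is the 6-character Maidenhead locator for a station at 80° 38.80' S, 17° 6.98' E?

JA89ni

Offset from 180°W / 90°S: lon 197.1163°, lat 9.3533°.
Field: 197.1163/20 → 9 → J, 9.3533/10 → 0 → A; chars JA.
Square: 17.1163/2 → 8, 9.3533/1 → 9; chars 89.
Subsquare: 1.1163/0.0833333 → 13 → n, 0.3533/0.0416667 → 8 → i; chars ni.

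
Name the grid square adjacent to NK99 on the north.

NL90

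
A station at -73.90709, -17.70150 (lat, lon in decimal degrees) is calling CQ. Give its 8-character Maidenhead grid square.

IB16dc52

Shift to the Maidenhead origin (180°W, 90°S): lon 162.29850, lat 16.09291.
Field: lon ⌊162.29850/20⌋ = 8 → I; lat ⌊16.09291/10⌋ = 1 → B.
Square: lon ⌊2.29850/2⌋ = 1; lat ⌊6.09291/1⌋ = 6.
Subsquare: lon ⌊0.29850/0.0833333⌋ = 3 → d; lat ⌊0.09291/0.0416667⌋ = 2 → c.
Extended square: lon ⌊0.04850/0.00833333⌋ = 5; lat ⌊0.00958/0.00416667⌋ = 2.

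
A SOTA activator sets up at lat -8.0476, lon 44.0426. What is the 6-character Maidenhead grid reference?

Offset from 180°W / 90°S: lon 224.0426°, lat 81.9524°.
Field: 224.0426/20 → 11 → L, 81.9524/10 → 8 → I; chars LI.
Square: 4.0426/2 → 2, 1.9524/1 → 1; chars 21.
Subsquare: 0.0426/0.0833333 → 0 → a, 0.9524/0.0416667 → 22 → w; chars aw.

LI21aw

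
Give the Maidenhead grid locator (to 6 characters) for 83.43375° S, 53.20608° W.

Shift to the Maidenhead origin (180°W, 90°S): lon 126.7939, lat 6.5662.
Field: lon ⌊126.7939/20⌋ = 6 → G; lat ⌊6.5662/10⌋ = 0 → A.
Square: lon ⌊6.7939/2⌋ = 3; lat ⌊6.5662/1⌋ = 6.
Subsquare: lon ⌊0.7939/0.0833333⌋ = 9 → j; lat ⌊0.5662/0.0416667⌋ = 13 → n.

GA36jn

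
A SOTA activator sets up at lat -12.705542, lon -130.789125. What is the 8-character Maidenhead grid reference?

Shift to the Maidenhead origin (180°W, 90°S): lon 49.21087, lat 77.29446.
Field: lon ⌊49.21087/20⌋ = 2 → C; lat ⌊77.29446/10⌋ = 7 → H.
Square: lon ⌊9.21087/2⌋ = 4; lat ⌊7.29446/1⌋ = 7.
Subsquare: lon ⌊1.21087/0.0833333⌋ = 14 → o; lat ⌊0.29446/0.0416667⌋ = 7 → h.
Extended square: lon ⌊0.04421/0.00833333⌋ = 5; lat ⌊0.00279/0.00416667⌋ = 0.

CH47oh50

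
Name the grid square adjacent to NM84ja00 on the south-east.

Longitude extended square 0; +1 → 1.
Latitude extended square 0; −1 → -1, wraps to 9, carry into subsquare.
Latitude subsquare a = 0; −1 → -1, wraps to 23 = x, carry into square.
Latitude square 4; −1 → 3.

NM83jx19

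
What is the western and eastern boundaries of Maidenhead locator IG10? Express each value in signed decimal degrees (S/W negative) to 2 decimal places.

-18.00, -16.00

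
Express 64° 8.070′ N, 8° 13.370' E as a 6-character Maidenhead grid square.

Shift to the Maidenhead origin (180°W, 90°S): lon 188.2228, lat 154.1345.
Field: 188.2228/20 → 9 → J, 154.1345/10 → 15 → P; chars JP.
Square: 8.2228/2 → 4, 4.1345/1 → 4; chars 44.
Subsquare: 0.2228/0.0833333 → 2 → c, 0.1345/0.0416667 → 3 → d; chars cd.

JP44cd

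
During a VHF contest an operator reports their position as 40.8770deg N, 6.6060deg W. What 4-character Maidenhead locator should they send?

Offset from 180°W / 90°S: lon 173.39°, lat 130.88°.
Field (20°×10°, letters A–R): 173.39/20 → 8 → I, 130.88/10 → 13 → N; chars IN.
Square (2°×1°, digits 0–9): 13.39/2 → 6, 0.88/1 → 0; chars 60.

IN60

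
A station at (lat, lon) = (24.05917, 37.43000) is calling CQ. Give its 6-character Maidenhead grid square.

KL84rb

Offset from 180°W / 90°S: lon 217.4300°, lat 114.0592°.
Field: lon ⌊217.4300/20⌋ = 10 → K; lat ⌊114.0592/10⌋ = 11 → L.
Square: lon ⌊17.4300/2⌋ = 8; lat ⌊4.0592/1⌋ = 4.
Subsquare: lon ⌊1.4300/0.0833333⌋ = 17 → r; lat ⌊0.0592/0.0416667⌋ = 1 → b.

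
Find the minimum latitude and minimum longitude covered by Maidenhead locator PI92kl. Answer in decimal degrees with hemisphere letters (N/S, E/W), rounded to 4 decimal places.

Field P=15, I=8: +15·20° lon, +8·10° lat → SW at lon 120°, lat -10°.
Square 9, 2: +9·2° lon, +2·1° lat → SW at lon 138°, lat -8°.
Subsquare k=10, l=11: +10·0.0833333° lon, +11·0.0416667° lat → SW at lon 138.833°, lat -7.54167°.
latitude 7.5417° S, longitude 138.8333° E.

7.5417° S, 138.8333° E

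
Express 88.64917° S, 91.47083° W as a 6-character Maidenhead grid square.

EA41gi

Add 180° to longitude and 90° to latitude: 88.5292, 1.3508.
Field: 88.5292/20 → 4 → E, 1.3508/10 → 0 → A; chars EA.
Square: 8.5292/2 → 4, 1.3508/1 → 1; chars 41.
Subsquare: 0.5292/0.0833333 → 6 → g, 0.3508/0.0416667 → 8 → i; chars gi.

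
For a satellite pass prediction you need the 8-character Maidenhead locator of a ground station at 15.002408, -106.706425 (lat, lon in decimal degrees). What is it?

Shift to the Maidenhead origin (180°W, 90°S): lon 73.29358, lat 105.00241.
Field (20°×10°, letters A–R): lon ⌊73.29358/20⌋ = 3 → D; lat ⌊105.00241/10⌋ = 10 → K.
Square (2°×1°, digits 0–9): lon ⌊13.29358/2⌋ = 6; lat ⌊5.00241/1⌋ = 5.
Subsquare (5′×2.5′, letters a–x): lon ⌊1.29358/0.0833333⌋ = 15 → p; lat ⌊0.00241/0.0416667⌋ = 0 → a.
Extended square (30″×15″, digits 0–9): lon ⌊0.04358/0.00833333⌋ = 5; lat ⌊0.00241/0.00416667⌋ = 0.

DK65pa50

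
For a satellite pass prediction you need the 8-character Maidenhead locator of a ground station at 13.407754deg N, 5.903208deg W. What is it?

IK73bj17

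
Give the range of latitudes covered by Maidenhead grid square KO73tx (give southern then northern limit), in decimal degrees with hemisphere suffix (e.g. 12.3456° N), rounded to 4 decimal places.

53.9583° N, 54.0000° N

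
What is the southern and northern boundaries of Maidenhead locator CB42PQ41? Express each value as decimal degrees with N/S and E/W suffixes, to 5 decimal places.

Field C=2, B=1: +2·20° lon, +1·10° lat → SW at lon -140°, lat -80°.
Square 4, 2: +4·2° lon, +2·1° lat → SW at lon -132°, lat -78°.
Subsquare p=15, q=16: +15·0.0833333° lon, +16·0.0416667° lat → SW at lon -130.75°, lat -77.3333°.
Extended square 4, 1: +4·0.00833333° lon, +1·0.00416667° lat → SW at lon -130.717°, lat -77.3292°.
Cell spans 0.00833333° lon × 0.00416667° lat.
south 77.32917° S, north 77.32500° S.

77.32917° S, 77.32500° S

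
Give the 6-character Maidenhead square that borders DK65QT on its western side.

Longitude subsquare q = 16; −1 → 15 = p.
The latitude characters are unchanged.

DK65pt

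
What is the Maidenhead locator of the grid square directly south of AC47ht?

AC47hs

Latitude subsquare t = 19; −1 → 18 = s.
The longitude characters are unchanged.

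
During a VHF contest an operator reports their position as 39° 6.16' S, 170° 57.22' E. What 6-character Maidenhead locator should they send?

Shift to the Maidenhead origin (180°W, 90°S): lon 350.9537, lat 50.8973.
Field: lon ⌊350.9537/20⌋ = 17 → R; lat ⌊50.8973/10⌋ = 5 → F.
Square: lon ⌊10.9537/2⌋ = 5; lat ⌊0.8973/1⌋ = 0.
Subsquare: lon ⌊0.9537/0.0833333⌋ = 11 → l; lat ⌊0.8973/0.0416667⌋ = 21 → v.

RF50lv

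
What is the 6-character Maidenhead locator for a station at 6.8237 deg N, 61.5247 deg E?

MJ06st

Offset from 180°W / 90°S: lon 241.5247°, lat 96.8237°.
Field (20°×10°, letters A–R): lon ⌊241.5247/20⌋ = 12 → M; lat ⌊96.8237/10⌋ = 9 → J.
Square (2°×1°, digits 0–9): lon ⌊1.5247/2⌋ = 0; lat ⌊6.8237/1⌋ = 6.
Subsquare (5′×2.5′, letters a–x): lon ⌊1.5247/0.0833333⌋ = 18 → s; lat ⌊0.8237/0.0416667⌋ = 19 → t.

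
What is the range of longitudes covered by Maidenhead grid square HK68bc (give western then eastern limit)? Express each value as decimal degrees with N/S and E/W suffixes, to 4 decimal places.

Field H=7, K=10: +7·20° lon, +10·10° lat → SW at lon -40°, lat 10°.
Square 6, 8: +6·2° lon, +8·1° lat → SW at lon -28°, lat 18°.
Subsquare b=1, c=2: +1·0.0833333° lon, +2·0.0416667° lat → SW at lon -27.9167°, lat 18.0833°.
Cell spans 0.0833333° lon × 0.0416667° lat.
west 27.9167° W, east 27.8333° W.

27.9167° W, 27.8333° W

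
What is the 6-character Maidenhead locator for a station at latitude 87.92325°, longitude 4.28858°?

Add 180° to longitude and 90° to latitude: 184.2886, 177.9232.
Field: lon ⌊184.2886/20⌋ = 9 → J; lat ⌊177.9232/10⌋ = 17 → R.
Square: lon ⌊4.2886/2⌋ = 2; lat ⌊7.9232/1⌋ = 7.
Subsquare: lon ⌊0.2886/0.0833333⌋ = 3 → d; lat ⌊0.9232/0.0416667⌋ = 22 → w.

JR27dw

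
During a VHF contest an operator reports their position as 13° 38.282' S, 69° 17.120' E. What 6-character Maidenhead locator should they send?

MH46pi

Shift to the Maidenhead origin (180°W, 90°S): lon 249.2853, lat 76.3620.
Field: 249.2853/20 → 12 → M, 76.3620/10 → 7 → H; chars MH.
Square: 9.2853/2 → 4, 6.3620/1 → 6; chars 46.
Subsquare: 1.2853/0.0833333 → 15 → p, 0.3620/0.0416667 → 8 → i; chars pi.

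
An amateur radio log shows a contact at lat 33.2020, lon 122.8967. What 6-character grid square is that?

PM13ke

Offset from 180°W / 90°S: lon 302.8967°, lat 123.2020°.
Field (20°×10°, letters A–R): lon ⌊302.8967/20⌋ = 15 → P; lat ⌊123.2020/10⌋ = 12 → M.
Square (2°×1°, digits 0–9): lon ⌊2.8967/2⌋ = 1; lat ⌊3.2020/1⌋ = 3.
Subsquare (5′×2.5′, letters a–x): lon ⌊0.8967/0.0833333⌋ = 10 → k; lat ⌊0.2020/0.0416667⌋ = 4 → e.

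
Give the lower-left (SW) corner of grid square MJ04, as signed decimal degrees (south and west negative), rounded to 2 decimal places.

Field M=12, J=9: +12·20° lon, +9·10° lat → SW at lon 60°, lat 0°.
Square 0, 4: +0·2° lon, +4·1° lat → SW at lon 60°, lat 4°.
latitude 4.00, longitude 60.00.

4.00, 60.00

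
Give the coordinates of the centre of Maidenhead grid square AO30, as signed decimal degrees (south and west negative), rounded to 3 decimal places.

50.500, -173.000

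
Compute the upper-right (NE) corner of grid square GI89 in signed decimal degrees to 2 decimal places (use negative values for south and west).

0.00, -42.00

Field G=6, I=8: +6·20° lon, +8·10° lat → SW at lon -60°, lat -10°.
Square 8, 9: +8·2° lon, +9·1° lat → SW at lon -44°, lat -1°.
Cell spans 2° lon × 1° lat. NE corner is SW corner plus one full cell.
latitude 0.00, longitude -42.00.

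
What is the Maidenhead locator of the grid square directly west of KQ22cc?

KQ22bc

Longitude subsquare c = 2; −1 → 1 = b.
The latitude characters are unchanged.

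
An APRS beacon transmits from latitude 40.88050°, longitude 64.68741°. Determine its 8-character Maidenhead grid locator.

Shift to the Maidenhead origin (180°W, 90°S): lon 244.68741, lat 130.88050.
Field: lon ⌊244.68741/20⌋ = 12 → M; lat ⌊130.88050/10⌋ = 13 → N.
Square: lon ⌊4.68741/2⌋ = 2; lat ⌊0.88050/1⌋ = 0.
Subsquare: lon ⌊0.68741/0.0833333⌋ = 8 → i; lat ⌊0.88050/0.0416667⌋ = 21 → v.
Extended square: lon ⌊0.02074/0.00833333⌋ = 2; lat ⌊0.00550/0.00416667⌋ = 1.

MN20iv21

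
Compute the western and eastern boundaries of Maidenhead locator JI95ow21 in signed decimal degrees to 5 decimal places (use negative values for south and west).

19.18333, 19.19167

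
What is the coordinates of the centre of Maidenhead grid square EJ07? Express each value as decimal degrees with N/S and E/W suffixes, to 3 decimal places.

7.500° N, 99.000° W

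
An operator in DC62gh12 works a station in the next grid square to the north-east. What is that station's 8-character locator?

Longitude extended square 1; +1 → 2.
Latitude extended square 2; +1 → 3.

DC62gh23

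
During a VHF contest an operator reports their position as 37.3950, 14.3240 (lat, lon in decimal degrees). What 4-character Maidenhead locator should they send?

Offset from 180°W / 90°S: lon 194.32°, lat 127.40°.
Field: 194.32/20 → 9 → J, 127.40/10 → 12 → M; chars JM.
Square: 14.32/2 → 7, 7.40/1 → 7; chars 77.

JM77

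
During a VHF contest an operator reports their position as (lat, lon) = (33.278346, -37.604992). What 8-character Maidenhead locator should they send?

Offset from 180°W / 90°S: lon 142.39501°, lat 123.27835°.
Field (20°×10°, letters A–R): 142.39501/20 → 7 → H, 123.27835/10 → 12 → M; chars HM.
Square (2°×1°, digits 0–9): 2.39501/2 → 1, 3.27835/1 → 3; chars 13.
Subsquare (5′×2.5′, letters a–x): 0.39501/0.0833333 → 4 → e, 0.27835/0.0416667 → 6 → g; chars eg.
Extended square (30″×15″, digits 0–9): 0.06167/0.00833333 → 7, 0.02835/0.00416667 → 6; chars 76.

HM13eg76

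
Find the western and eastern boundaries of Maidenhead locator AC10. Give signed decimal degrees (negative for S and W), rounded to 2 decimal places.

Field A=0, C=2: +0·20° lon, +2·10° lat → SW at lon -180°, lat -70°.
Square 1, 0: +1·2° lon, +0·1° lat → SW at lon -178°, lat -70°.
Cell spans 2° lon × 1° lat.
west -178.00, east -176.00.

-178.00, -176.00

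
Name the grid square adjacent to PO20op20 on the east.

Longitude extended square 2; +1 → 3.
The latitude characters are unchanged.

PO20op30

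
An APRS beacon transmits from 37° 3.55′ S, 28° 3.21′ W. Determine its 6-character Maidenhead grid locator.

Offset from 180°W / 90°S: lon 151.9465°, lat 52.9408°.
Field: 151.9465/20 → 7 → H, 52.9408/10 → 5 → F; chars HF.
Square: 11.9465/2 → 5, 2.9408/1 → 2; chars 52.
Subsquare: 1.9465/0.0833333 → 23 → x, 0.9408/0.0416667 → 22 → w; chars xw.

HF52xw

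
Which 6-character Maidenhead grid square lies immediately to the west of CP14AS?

CP04xs

Longitude subsquare a = 0; −1 → -1, wraps to 23 = x, carry into square.
Longitude square 1; −1 → 0.
The latitude characters are unchanged.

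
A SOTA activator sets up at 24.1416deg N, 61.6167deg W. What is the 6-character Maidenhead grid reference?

Add 180° to longitude and 90° to latitude: 118.3833, 114.1416.
Field: 118.3833/20 → 5 → F, 114.1416/10 → 11 → L; chars FL.
Square: 18.3833/2 → 9, 4.1416/1 → 4; chars 94.
Subsquare: 0.3833/0.0833333 → 4 → e, 0.1416/0.0416667 → 3 → d; chars ed.

FL94ed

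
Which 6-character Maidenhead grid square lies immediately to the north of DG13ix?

DG14ia

Latitude subsquare x = 23; +1 → 24, wraps to 0 = a, carry into square.
Latitude square 3; +1 → 4.
The longitude characters are unchanged.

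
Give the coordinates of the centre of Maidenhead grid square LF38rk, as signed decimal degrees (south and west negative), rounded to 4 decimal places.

Field L=11, F=5: +11·20° lon, +5·10° lat → SW at lon 40°, lat -40°.
Square 3, 8: +3·2° lon, +8·1° lat → SW at lon 46°, lat -32°.
Subsquare r=17, k=10: +17·0.0833333° lon, +10·0.0416667° lat → SW at lon 47.4167°, lat -31.5833°.
Cell spans 0.0833333° lon × 0.0416667° lat. Centre is SW corner plus half of each.
latitude -31.5625, longitude 47.4583.

-31.5625, 47.4583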